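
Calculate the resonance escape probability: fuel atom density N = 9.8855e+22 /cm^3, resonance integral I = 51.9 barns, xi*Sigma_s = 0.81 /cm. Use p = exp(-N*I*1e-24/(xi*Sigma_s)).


p = exp(-N * I * 1e-24 / (xi*Sigma_s))
p = exp(-9.8855e+22 * 51.9 * 1e-24 / 0.81)
p = 0.0017748

0.0017748


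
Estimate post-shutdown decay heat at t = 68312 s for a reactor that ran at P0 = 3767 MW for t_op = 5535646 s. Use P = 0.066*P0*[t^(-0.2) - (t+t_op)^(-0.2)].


P/P0 = 0.066 * [t^(-0.2) - (t + t_op)^(-0.2)]
P/P0 = 0.066 * [68312^(-0.2) - (68312 + 5535646)^(-0.2)]
P/P0 = 0.066 * [0.1079197 - 0.04469933] = 0.004172544
P = 3767 * 0.004172544 = 15.718 MW

15.718


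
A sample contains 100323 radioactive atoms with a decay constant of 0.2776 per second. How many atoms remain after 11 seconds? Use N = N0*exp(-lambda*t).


N = N0 * exp(-lambda * t)
N = 100323 * exp(-0.2776 * 11)
N = 4734.1

4734.1


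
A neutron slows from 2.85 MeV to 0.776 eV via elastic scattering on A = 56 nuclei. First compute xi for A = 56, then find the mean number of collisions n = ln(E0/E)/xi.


xi = 1 + (A-1)^2/(2A)*ln((A-1)/(A+1)) = 0.03529286 (for A = 56)
n = ln(E0/E) / xi
n = ln(2.85e6 / 0.776) / 0.03529286
n = ln(3.672680e+06) / 0.03529286 = 428.31

428.31


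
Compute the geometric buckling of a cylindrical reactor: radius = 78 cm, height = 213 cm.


B^2 = (2.405/R)^2 + (pi/H)^2
B^2 = (2.405/78)^2 + (pi/213)^2
B^2 = 0.0011682 /cm^2

0.0011682


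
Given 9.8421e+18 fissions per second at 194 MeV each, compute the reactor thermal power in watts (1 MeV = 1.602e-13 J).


P = fission_rate * E_MeV * 1.602e-13
P = 9.8421e+18 * 194 * 1.602e-13
P = 3.0588e+08 W

3.0588e+08


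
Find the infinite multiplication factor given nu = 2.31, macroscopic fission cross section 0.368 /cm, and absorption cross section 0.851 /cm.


k_inf = nu * Sigma_f / Sigma_a
k_inf = 2.31 * 0.368 / 0.851
k_inf = 0.99892

0.99892


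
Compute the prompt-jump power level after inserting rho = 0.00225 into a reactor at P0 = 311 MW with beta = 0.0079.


P1/P0 = beta / (beta - rho)
P1/P0 = 0.0079 / (0.0079 - 0.00225) = 1.398230
P1 = 311 * 1.398230 = 434.85 MW

434.85


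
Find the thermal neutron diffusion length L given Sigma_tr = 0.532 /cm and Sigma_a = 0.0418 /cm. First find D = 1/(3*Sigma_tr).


D = 1 / (3 * Sigma_tr) = 1 / (3 * 0.532) = 0.6265664 cm
L = sqrt(D / Sigma_a)
L = sqrt(0.6265664 / 0.0418)
L = 3.8716 cm

3.8716


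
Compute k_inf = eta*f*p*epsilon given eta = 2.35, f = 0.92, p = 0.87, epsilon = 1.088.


k_inf = eta * f * p * epsilon
k_inf = 2.35 * 0.92 * 0.87 * 1.088
k_inf = 2.0465

2.0465


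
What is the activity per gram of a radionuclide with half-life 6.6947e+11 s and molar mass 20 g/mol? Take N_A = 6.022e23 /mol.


lambda = ln(2) / t_half = ln(2) / 6.6947e+11 = 1.035367e-12 /s
SA = lambda * N_A / M
SA = 1.035367e-12 * 6.022e23 / 20
SA = 3.1175e+10 Bq/g

3.1175e+10


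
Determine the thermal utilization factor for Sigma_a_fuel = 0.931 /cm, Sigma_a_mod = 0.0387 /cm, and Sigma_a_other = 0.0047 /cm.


f = Sigma_a_fuel / (Sigma_a_fuel + Sigma_a_mod + Sigma_a_other)
f = 0.931 / (0.931 + 0.0387 + 0.0047)
f = 0.95546

0.95546


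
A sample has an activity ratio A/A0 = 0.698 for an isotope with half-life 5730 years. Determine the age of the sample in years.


lambda = ln(2) / t_half = ln(2) / 5730 = 1.209681e-04 /yr
t = -ln(A/A0) / lambda
t = -ln(0.698) / 1.209681e-04
t = 2972.2 yr

2972.2


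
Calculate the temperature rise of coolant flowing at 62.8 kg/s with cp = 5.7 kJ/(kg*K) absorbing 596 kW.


dT = Q / (m_dot * cp)
dT = 596 / (62.8 * 5.7)
dT = 1.6650 C

1.6650


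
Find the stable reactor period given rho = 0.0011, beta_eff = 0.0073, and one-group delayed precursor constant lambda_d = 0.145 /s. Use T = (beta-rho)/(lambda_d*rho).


T = (beta - rho) / (lambda_d * rho)
T = (0.0073 - 0.0011) / (0.145 * 0.0011)
T = 38.871 s

38.871


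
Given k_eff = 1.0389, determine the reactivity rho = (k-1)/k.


rho = (k_eff - 1) / k_eff
rho = (1.0389 - 1) / 1.0389
rho = 0.037443

0.037443


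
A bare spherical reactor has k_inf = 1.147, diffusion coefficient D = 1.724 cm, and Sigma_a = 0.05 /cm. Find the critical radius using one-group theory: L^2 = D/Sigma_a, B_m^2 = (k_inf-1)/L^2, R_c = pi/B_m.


L^2 = D / Sigma_a = 1.724 / 0.05 = 34.48000 cm^2
B_m^2 = (k_inf - 1) / L^2 = (1.147 - 1) / 34.48000 = 0.004263341 /cm^2
For a bare sphere: B_g = pi/R, so R_c = pi / sqrt(B_m^2)
R_c = pi / sqrt(0.004263341) = 48.114 cm

48.114


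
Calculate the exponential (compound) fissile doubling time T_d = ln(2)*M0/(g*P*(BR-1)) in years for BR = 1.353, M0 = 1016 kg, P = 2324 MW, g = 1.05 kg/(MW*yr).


Breeding gain G = BR - 1 = 1.353 - 1 = 0.353
Fissile production rate = g * P * G = 1.05 * 2324 * 0.353 = 861.3906 kg/yr
T_d = ln(2) * M0 / (g * P * G)
T_d = ln(2) * 1016 / 861.3906 = 0.81756 yr

0.81756


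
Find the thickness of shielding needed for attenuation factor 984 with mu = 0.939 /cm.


x = ln(factor) / mu
x = ln(984) / 0.939
x = 7.3393 cm

7.3393


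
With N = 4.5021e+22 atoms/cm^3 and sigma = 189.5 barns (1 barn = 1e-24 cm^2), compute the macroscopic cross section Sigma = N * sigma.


Sigma = N * sigma_barns * 1e-24
Sigma = 4.5021e+22 * 189.5 * 1e-24
Sigma = 8.5315 /cm

8.5315


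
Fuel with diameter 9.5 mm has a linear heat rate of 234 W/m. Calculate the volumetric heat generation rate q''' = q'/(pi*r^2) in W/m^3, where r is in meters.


r = D / 2 / 1000 = 9.5 / 2 / 1000 = 0.00475 m
q''' = q' / (pi * r^2)
q''' = 234 / (pi * 0.00475^2)
q''' = 3.3013e+06 W/m^3

3.3013e+06


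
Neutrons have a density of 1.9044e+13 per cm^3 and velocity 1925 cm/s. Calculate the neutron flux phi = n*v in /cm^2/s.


phi = n * v
phi = 1.9044e+13 * 1925
phi = 3.6660e+16 /cm^2/s

3.6660e+16


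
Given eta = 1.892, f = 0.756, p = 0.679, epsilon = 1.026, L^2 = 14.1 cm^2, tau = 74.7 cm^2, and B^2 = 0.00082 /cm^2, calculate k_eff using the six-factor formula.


k_inf = eta*f*p*eps = 1.892*0.756*0.679*1.026 = 0.9964604
P_TNL = 1/(1 + L^2*B^2) = 1/(1 + 14.1*0.00082) = 0.9885702
P_FNL = exp(-B^2*tau) = exp(-0.00082*74.7) = 0.9405843
k_eff = k_inf * P_TNL * P_FNL = 0.9964604 * 0.9885702 * 0.9405843
k_eff = 0.92654

0.92654


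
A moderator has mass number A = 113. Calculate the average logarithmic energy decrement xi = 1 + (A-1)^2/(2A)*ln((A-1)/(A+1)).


xi = 1 + (A-1)^2/(2A) * ln((A-1)/(A+1))
xi = 1 + (113-1)^2/(2*113) * ln((113-1)/(113 +1))
xi = 0.017595

0.017595


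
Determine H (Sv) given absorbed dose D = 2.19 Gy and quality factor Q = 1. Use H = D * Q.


H = D * Q
H = 2.19 * 1
H = 2.1900 Sv

2.1900


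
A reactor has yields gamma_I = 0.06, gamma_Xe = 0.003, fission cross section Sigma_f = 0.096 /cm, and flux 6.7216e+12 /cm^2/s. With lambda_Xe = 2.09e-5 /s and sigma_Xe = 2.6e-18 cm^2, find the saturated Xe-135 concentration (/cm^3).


Xe_eq = (gamma_I + gamma_Xe) * Sigma_f * phi / (lambda_Xe + sigma_Xe * phi)
Numerator = (0.06 + 0.003) * 0.096 * 6.7216e+12 = 4.065224e+10
Denominator = 2.09e-5 + 2.6e-18 * 6.7216e+12 = 3.837616e-05
Xe_eq = 4.065224e+10 / 3.837616e-05 = 1.0593e+15 /cm^3

1.0593e+15


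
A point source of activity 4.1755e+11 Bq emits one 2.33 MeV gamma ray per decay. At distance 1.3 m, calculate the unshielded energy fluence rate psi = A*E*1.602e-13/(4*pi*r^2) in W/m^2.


psi = A * E * 1.602e-13 / (4*pi*r^2)
psi = 4.1755e+11 * 2.33 * 1.602e-13 / (4*pi*1.3^2)
psi = 0.0073389 W/m^2

0.0073389


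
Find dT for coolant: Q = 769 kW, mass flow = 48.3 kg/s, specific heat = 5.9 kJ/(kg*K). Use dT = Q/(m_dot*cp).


dT = Q / (m_dot * cp)
dT = 769 / (48.3 * 5.9)
dT = 2.6985 C

2.6985


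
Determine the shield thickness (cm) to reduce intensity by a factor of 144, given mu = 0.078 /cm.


x = ln(factor) / mu
x = ln(144) / 0.078
x = 63.716 cm

63.716


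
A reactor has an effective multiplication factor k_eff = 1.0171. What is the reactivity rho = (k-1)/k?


rho = (k_eff - 1) / k_eff
rho = (1.0171 - 1) / 1.0171
rho = 0.016813

0.016813


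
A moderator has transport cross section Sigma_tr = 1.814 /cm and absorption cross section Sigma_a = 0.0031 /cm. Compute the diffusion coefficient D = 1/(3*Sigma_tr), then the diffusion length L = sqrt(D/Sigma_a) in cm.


D = 1 / (3 * Sigma_tr) = 1 / (3 * 1.814) = 0.1837560 cm
L = sqrt(D / Sigma_a)
L = sqrt(0.1837560 / 0.0031)
L = 7.6991 cm

7.6991


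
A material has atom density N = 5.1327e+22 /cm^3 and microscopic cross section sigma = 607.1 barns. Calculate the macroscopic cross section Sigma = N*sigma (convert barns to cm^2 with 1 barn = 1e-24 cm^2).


Sigma = N * sigma_barns * 1e-24
Sigma = 5.1327e+22 * 607.1 * 1e-24
Sigma = 31.161 /cm

31.161


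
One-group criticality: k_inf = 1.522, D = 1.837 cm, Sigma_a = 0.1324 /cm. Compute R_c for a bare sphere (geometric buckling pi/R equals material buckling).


L^2 = D / Sigma_a = 1.837 / 0.1324 = 13.87462 cm^2
B_m^2 = (k_inf - 1) / L^2 = (1.522 - 1) / 13.87462 = 0.03762265 /cm^2
For a bare sphere: B_g = pi/R, so R_c = pi / sqrt(B_m^2)
R_c = pi / sqrt(0.03762265) = 16.197 cm

16.197


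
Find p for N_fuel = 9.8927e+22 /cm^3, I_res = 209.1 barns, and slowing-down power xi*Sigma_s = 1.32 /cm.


p = exp(-N * I * 1e-24 / (xi*Sigma_s))
p = exp(-9.8927e+22 * 209.1 * 1e-24 / 1.32)
p = 1.5639e-07

1.5639e-07


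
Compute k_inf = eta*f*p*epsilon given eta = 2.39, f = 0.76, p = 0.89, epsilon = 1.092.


k_inf = eta * f * p * epsilon
k_inf = 2.39 * 0.76 * 0.89 * 1.092
k_inf = 1.7653

1.7653


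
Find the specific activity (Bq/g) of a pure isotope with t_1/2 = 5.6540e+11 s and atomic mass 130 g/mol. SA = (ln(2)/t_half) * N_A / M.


lambda = ln(2) / t_half = ln(2) / 5.6540e+11 = 1.225941e-12 /s
SA = lambda * N_A / M
SA = 1.225941e-12 * 6.022e23 / 130
SA = 5.6789e+09 Bq/g

5.6789e+09


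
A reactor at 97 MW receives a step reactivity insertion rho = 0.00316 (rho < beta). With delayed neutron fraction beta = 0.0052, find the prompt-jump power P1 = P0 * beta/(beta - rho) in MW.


P1/P0 = beta / (beta - rho)
P1/P0 = 0.0052 / (0.0052 - 0.00316) = 2.549020
P1 = 97 * 2.549020 = 247.25 MW

247.25


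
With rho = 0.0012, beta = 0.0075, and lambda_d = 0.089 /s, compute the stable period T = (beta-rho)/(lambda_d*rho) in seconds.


T = (beta - rho) / (lambda_d * rho)
T = (0.0075 - 0.0012) / (0.089 * 0.0012)
T = 58.989 s

58.989


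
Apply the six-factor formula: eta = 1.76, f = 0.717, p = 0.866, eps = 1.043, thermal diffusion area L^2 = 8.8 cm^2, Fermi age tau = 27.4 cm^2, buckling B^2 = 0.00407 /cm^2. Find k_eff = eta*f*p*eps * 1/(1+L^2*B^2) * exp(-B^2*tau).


k_inf = eta*f*p*eps = 1.76*0.717*0.866*1.043 = 1.139814
P_TNL = 1/(1 + L^2*B^2) = 1/(1 + 8.8*0.00407) = 0.9654224
P_FNL = exp(-B^2*tau) = exp(-0.00407*27.4) = 0.8944753
k_eff = k_inf * P_TNL * P_FNL = 1.139814 * 0.9654224 * 0.8944753
k_eff = 0.98428

0.98428


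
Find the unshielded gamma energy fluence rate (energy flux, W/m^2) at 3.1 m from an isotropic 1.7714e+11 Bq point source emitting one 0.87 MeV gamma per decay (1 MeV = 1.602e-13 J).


psi = A * E * 1.602e-13 / (4*pi*r^2)
psi = 1.7714e+11 * 0.87 * 1.602e-13 / (4*pi*3.1^2)
psi = 2.0444e-04 W/m^2

2.0444e-04


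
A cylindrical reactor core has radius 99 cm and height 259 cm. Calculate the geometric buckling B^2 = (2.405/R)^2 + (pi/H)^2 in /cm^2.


B^2 = (2.405/R)^2 + (pi/H)^2
B^2 = (2.405/99)^2 + (pi/259)^2
B^2 = 7.3728e-04 /cm^2

7.3728e-04


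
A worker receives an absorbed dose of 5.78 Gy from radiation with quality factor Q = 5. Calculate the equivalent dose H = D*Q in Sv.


H = D * Q
H = 5.78 * 5
H = 28.900 Sv

28.900


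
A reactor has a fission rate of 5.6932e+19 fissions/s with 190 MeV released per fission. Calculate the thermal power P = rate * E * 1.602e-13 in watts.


P = fission_rate * E_MeV * 1.602e-13
P = 5.6932e+19 * 190 * 1.602e-13
P = 1.7329e+09 W

1.7329e+09


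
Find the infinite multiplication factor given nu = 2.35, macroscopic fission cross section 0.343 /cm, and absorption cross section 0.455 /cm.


k_inf = nu * Sigma_f / Sigma_a
k_inf = 2.35 * 0.343 / 0.455
k_inf = 1.7715

1.7715


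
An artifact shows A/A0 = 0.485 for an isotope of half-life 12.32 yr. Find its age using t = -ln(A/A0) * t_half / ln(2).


lambda = ln(2) / t_half = ln(2) / 12.32 = 0.05626195 /yr
t = -ln(A/A0) / lambda
t = -ln(0.485) / 0.05626195
t = 12.861 yr

12.861


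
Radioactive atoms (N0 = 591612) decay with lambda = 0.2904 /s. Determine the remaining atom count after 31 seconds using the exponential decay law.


N = N0 * exp(-lambda * t)
N = 591612 * exp(-0.2904 * 31)
N = 72.836

72.836


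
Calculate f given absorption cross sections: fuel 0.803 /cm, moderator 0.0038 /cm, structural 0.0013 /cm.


f = Sigma_a_fuel / (Sigma_a_fuel + Sigma_a_mod + Sigma_a_other)
f = 0.803 / (0.803 + 0.0038 + 0.0013)
f = 0.99369

0.99369


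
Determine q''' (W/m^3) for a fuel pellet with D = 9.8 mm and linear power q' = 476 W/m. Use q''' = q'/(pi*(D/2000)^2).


r = D / 2 / 1000 = 9.8 / 2 / 1000 = 0.0049 m
q''' = q' / (pi * r^2)
q''' = 476 / (pi * 0.0049^2)
q''' = 6.3105e+06 W/m^3

6.3105e+06


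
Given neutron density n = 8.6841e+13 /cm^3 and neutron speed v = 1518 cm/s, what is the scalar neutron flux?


phi = n * v
phi = 8.6841e+13 * 1518
phi = 1.3182e+17 /cm^2/s

1.3182e+17


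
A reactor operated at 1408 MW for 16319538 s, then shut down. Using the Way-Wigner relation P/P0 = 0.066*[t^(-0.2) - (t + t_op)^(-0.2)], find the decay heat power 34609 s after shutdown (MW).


P/P0 = 0.066 * [t^(-0.2) - (t + t_op)^(-0.2)]
P/P0 = 0.066 * [34609^(-0.2) - (34609 + 16319538)^(-0.2)]
P/P0 = 0.066 * [0.1236409 - 0.03608066] = 0.005778976
P = 1408 * 0.005778976 = 8.1368 MW

8.1368


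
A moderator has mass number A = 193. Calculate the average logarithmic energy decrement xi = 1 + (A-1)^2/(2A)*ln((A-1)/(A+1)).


xi = 1 + (A-1)^2/(2A) * ln((A-1)/(A+1))
xi = 1 + (193-1)^2/(2*193) * ln((193-1)/(193 +1))
xi = 0.010327

0.010327


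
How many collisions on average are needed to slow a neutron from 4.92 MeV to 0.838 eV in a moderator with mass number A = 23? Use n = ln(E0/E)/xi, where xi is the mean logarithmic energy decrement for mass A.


xi = 1 + (A-1)^2/(2A)*ln((A-1)/(A+1)) = 0.08448899 (for A = 23)
n = ln(E0/E) / xi
n = ln(4.92e6 / 0.838) / 0.08448899
n = ln(5.871122e+06) / 0.08448899 = 184.47

184.47


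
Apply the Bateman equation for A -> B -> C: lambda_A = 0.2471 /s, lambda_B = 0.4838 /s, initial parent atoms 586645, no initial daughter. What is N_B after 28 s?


N_B(t) = lambda_A * N_A0 / (lambda_B - lambda_A) * [exp(-lambda_A*t) - exp(-lambda_B*t)]
exp(-0.2471*28) = 9.890160e-04; exp(-0.4838*28) = 1.308800e-06
N_B = 0.2471 * 586645 / (0.4838 - 0.2471) * (9.890160e-04 - 1.308800e-06)
N_B = 604.89

604.89


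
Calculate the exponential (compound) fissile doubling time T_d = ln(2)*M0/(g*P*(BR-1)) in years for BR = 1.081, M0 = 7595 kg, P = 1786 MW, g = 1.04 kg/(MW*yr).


Breeding gain G = BR - 1 = 1.081 - 1 = 0.081
Fissile production rate = g * P * G = 1.04 * 1786 * 0.081 = 150.45264 kg/yr
T_d = ln(2) * M0 / (g * P * G)
T_d = ln(2) * 7595 / 150.45264 = 34.991 yr

34.991


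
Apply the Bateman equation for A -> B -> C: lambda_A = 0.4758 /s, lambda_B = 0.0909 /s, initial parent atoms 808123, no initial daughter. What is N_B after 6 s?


N_B(t) = lambda_A * N_A0 / (lambda_B - lambda_A) * [exp(-lambda_A*t) - exp(-lambda_B*t)]
exp(-0.4758*6) = 0.05756733; exp(-0.0909*6) = 0.5796099
N_B = 0.4758 * 808123 / (0.0909 - 0.4758) * (0.05756733 - 0.5796099)
N_B = 521507

521507


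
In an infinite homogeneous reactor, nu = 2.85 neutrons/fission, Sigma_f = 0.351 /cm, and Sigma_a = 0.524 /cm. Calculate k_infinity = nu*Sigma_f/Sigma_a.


k_inf = nu * Sigma_f / Sigma_a
k_inf = 2.85 * 0.351 / 0.524
k_inf = 1.9091

1.9091


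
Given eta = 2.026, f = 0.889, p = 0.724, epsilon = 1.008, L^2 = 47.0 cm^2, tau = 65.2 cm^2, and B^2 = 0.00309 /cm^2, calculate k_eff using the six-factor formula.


k_inf = eta*f*p*eps = 2.026*0.889*0.724*1.008 = 1.314439
P_TNL = 1/(1 + L^2*B^2) = 1/(1 + 47.0*0.00309) = 0.8731870
P_FNL = exp(-B^2*tau) = exp(-0.00309*65.2) = 0.8175297
k_eff = k_inf * P_TNL * P_FNL = 1.314439 * 0.8731870 * 0.8175297
k_eff = 0.93832

0.93832


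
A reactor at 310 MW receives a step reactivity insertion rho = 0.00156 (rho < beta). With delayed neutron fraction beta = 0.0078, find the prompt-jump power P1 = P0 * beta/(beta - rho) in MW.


P1/P0 = beta / (beta - rho)
P1/P0 = 0.0078 / (0.0078 - 0.00156) = 1.250000
P1 = 310 * 1.250000 = 387.50 MW

387.50


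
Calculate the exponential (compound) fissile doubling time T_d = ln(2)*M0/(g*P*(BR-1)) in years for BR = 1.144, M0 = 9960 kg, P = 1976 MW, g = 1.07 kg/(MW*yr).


Breeding gain G = BR - 1 = 1.144 - 1 = 0.144
Fissile production rate = g * P * G = 1.07 * 1976 * 0.144 = 304.46208 kg/yr
T_d = ln(2) * M0 / (g * P * G)
T_d = ln(2) * 9960 / 304.46208 = 22.675 yr

22.675


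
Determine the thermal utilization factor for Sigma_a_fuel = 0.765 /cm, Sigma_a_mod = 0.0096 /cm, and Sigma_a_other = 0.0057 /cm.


f = Sigma_a_fuel / (Sigma_a_fuel + Sigma_a_mod + Sigma_a_other)
f = 0.765 / (0.765 + 0.0096 + 0.0057)
f = 0.98039

0.98039


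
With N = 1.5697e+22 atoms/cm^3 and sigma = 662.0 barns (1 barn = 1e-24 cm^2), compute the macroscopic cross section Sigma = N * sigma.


Sigma = N * sigma_barns * 1e-24
Sigma = 1.5697e+22 * 662.0 * 1e-24
Sigma = 10.391 /cm

10.391


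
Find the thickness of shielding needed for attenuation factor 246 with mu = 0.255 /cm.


x = ln(factor) / mu
x = ln(246) / 0.255
x = 21.590 cm

21.590


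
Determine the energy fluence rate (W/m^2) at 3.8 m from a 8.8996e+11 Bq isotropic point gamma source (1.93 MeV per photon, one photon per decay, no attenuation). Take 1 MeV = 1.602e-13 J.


psi = A * E * 1.602e-13 / (4*pi*r^2)
psi = 8.8996e+11 * 1.93 * 1.602e-13 / (4*pi*3.8^2)
psi = 0.0015164 W/m^2

0.0015164


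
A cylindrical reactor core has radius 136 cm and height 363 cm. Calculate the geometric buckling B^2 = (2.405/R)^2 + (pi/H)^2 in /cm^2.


B^2 = (2.405/R)^2 + (pi/H)^2
B^2 = (2.405/136)^2 + (pi/363)^2
B^2 = 3.8762e-04 /cm^2

3.8762e-04


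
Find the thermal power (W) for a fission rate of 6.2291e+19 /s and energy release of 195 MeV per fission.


P = fission_rate * E_MeV * 1.602e-13
P = 6.2291e+19 * 195 * 1.602e-13
P = 1.9459e+09 W

1.9459e+09


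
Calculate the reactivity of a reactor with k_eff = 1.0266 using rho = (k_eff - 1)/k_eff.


rho = (k_eff - 1) / k_eff
rho = (1.0266 - 1) / 1.0266
rho = 0.025911

0.025911


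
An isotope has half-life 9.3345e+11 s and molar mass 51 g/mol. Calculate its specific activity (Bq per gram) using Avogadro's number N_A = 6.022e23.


lambda = ln(2) / t_half = ln(2) / 9.3345e+11 = 7.425649e-13 /s
SA = lambda * N_A / M
SA = 7.425649e-13 * 6.022e23 / 51
SA = 8.7681e+09 Bq/g

8.7681e+09


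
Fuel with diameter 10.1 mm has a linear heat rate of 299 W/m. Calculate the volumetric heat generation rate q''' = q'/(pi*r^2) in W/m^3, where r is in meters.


r = D / 2 / 1000 = 10.1 / 2 / 1000 = 0.00505 m
q''' = q' / (pi * r^2)
q''' = 299 / (pi * 0.00505^2)
q''' = 3.7320e+06 W/m^3

3.7320e+06


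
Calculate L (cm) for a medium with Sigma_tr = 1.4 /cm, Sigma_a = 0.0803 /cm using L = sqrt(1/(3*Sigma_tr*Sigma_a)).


D = 1 / (3 * Sigma_tr) = 1 / (3 * 1.4) = 0.2380952 cm
L = sqrt(D / Sigma_a)
L = sqrt(0.2380952 / 0.0803)
L = 1.7219 cm

1.7219


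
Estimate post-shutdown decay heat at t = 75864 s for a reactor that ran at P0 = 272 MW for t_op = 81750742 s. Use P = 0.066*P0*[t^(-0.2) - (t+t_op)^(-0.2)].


P/P0 = 0.066 * [t^(-0.2) - (t + t_op)^(-0.2)]
P/P0 = 0.066 * [75864^(-0.2) - (75864 + 81750742)^(-0.2)]
P/P0 = 0.066 * [0.1056800 - 0.02614695] = 0.005249181
P = 272 * 0.005249181 = 1.4278 MW

1.4278


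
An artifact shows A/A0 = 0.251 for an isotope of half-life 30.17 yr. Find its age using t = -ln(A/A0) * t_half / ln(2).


lambda = ln(2) / t_half = ln(2) / 30.17 = 0.02297472 /yr
t = -ln(A/A0) / lambda
t = -ln(0.251) / 0.02297472
t = 60.166 yr

60.166


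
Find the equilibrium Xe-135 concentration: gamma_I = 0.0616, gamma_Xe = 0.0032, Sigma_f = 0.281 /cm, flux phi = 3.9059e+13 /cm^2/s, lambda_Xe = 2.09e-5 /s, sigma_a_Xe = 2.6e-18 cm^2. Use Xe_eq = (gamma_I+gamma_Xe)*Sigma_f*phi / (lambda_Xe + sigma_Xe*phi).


Xe_eq = (gamma_I + gamma_Xe) * Sigma_f * phi / (lambda_Xe + sigma_Xe * phi)
Numerator = (0.0616 + 0.0032) * 0.281 * 3.9059e+13 = 7.112175e+11
Denominator = 2.09e-5 + 2.6e-18 * 3.9059e+13 = 1.224534e-04
Xe_eq = 7.112175e+11 / 1.224534e-04 = 5.8081e+15 /cm^3

5.8081e+15


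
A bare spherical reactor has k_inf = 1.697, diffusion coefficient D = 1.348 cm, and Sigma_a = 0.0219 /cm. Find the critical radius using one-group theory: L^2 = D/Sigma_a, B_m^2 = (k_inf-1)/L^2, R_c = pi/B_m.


L^2 = D / Sigma_a = 1.348 / 0.0219 = 61.55251 cm^2
B_m^2 = (k_inf - 1) / L^2 = (1.697 - 1) / 61.55251 = 0.01132366 /cm^2
For a bare sphere: B_g = pi/R, so R_c = pi / sqrt(B_m^2)
R_c = pi / sqrt(0.01132366) = 29.523 cm

29.523


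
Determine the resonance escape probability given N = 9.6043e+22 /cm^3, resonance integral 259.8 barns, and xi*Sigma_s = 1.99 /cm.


p = exp(-N * I * 1e-24 / (xi*Sigma_s))
p = exp(-9.6043e+22 * 259.8 * 1e-24 / 1.99)
p = 3.5853e-06

3.5853e-06


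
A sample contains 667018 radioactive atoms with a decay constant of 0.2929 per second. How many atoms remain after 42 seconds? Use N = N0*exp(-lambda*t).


N = N0 * exp(-lambda * t)
N = 667018 * exp(-0.2929 * 42)
N = 3.0306

3.0306


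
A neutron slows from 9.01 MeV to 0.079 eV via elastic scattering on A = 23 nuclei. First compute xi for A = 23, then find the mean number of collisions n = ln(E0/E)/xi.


xi = 1 + (A-1)^2/(2A)*ln((A-1)/(A+1)) = 0.08448899 (for A = 23)
n = ln(E0/E) / xi
n = ln(9.01e6 / 0.079) / 0.08448899
n = ln(1.140506e+08) / 0.08448899 = 219.58

219.58


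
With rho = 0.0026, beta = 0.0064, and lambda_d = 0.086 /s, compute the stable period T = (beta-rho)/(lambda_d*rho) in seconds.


T = (beta - rho) / (lambda_d * rho)
T = (0.0064 - 0.0026) / (0.086 * 0.0026)
T = 16.995 s

16.995


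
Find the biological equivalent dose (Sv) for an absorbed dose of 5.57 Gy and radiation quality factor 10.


H = D * Q
H = 5.57 * 10
H = 55.700 Sv

55.700


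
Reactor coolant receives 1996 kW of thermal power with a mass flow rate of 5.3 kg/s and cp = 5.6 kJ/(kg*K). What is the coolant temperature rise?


dT = Q / (m_dot * cp)
dT = 1996 / (5.3 * 5.6)
dT = 67.251 C

67.251


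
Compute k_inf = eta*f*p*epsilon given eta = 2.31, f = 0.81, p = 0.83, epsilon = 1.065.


k_inf = eta * f * p * epsilon
k_inf = 2.31 * 0.81 * 0.83 * 1.065
k_inf = 1.6540

1.6540


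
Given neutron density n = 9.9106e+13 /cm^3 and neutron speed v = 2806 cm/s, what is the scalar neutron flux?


phi = n * v
phi = 9.9106e+13 * 2806
phi = 2.7809e+17 /cm^2/s

2.7809e+17


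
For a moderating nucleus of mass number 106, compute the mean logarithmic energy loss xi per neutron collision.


xi = 1 + (A-1)^2/(2A) * ln((A-1)/(A+1))
xi = 1 + (106-1)^2/(2*106) * ln((106-1)/(106 +1))
xi = 0.018750

0.018750


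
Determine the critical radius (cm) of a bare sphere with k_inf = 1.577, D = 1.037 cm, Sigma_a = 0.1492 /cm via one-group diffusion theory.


L^2 = D / Sigma_a = 1.037 / 0.1492 = 6.950402 cm^2
B_m^2 = (k_inf - 1) / L^2 = (1.577 - 1) / 6.950402 = 0.08301678 /cm^2
For a bare sphere: B_g = pi/R, so R_c = pi / sqrt(B_m^2)
R_c = pi / sqrt(0.08301678) = 10.904 cm

10.904


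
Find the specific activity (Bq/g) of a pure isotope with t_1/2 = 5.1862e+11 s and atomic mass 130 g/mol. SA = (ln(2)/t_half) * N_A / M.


lambda = ln(2) / t_half = ln(2) / 5.1862e+11 = 1.336522e-12 /s
SA = lambda * N_A / M
SA = 1.336522e-12 * 6.022e23 / 130
SA = 6.1912e+09 Bq/g

6.1912e+09


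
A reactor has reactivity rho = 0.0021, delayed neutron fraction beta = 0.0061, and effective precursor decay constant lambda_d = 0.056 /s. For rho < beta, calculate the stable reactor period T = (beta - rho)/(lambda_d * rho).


T = (beta - rho) / (lambda_d * rho)
T = (0.0061 - 0.0021) / (0.056 * 0.0021)
T = 34.014 s

34.014


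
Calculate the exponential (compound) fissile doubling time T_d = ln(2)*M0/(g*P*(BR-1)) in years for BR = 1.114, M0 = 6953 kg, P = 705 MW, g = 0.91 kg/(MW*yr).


Breeding gain G = BR - 1 = 1.114 - 1 = 0.114
Fissile production rate = g * P * G = 0.91 * 705 * 0.114 = 73.1367 kg/yr
T_d = ln(2) * M0 / (g * P * G)
T_d = ln(2) * 6953 / 73.1367 = 65.896 yr

65.896


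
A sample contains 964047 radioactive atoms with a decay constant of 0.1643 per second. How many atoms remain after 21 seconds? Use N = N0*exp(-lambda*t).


N = N0 * exp(-lambda * t)
N = 964047 * exp(-0.1643 * 21)
N = 30595

30595


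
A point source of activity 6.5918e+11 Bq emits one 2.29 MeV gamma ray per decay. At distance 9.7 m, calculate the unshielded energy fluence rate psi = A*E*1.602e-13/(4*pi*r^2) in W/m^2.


psi = A * E * 1.602e-13 / (4*pi*r^2)
psi = 6.5918e+11 * 2.29 * 1.602e-13 / (4*pi*9.7^2)
psi = 2.0453e-04 W/m^2

2.0453e-04


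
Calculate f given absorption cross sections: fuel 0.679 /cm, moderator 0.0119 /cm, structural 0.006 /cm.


f = Sigma_a_fuel / (Sigma_a_fuel + Sigma_a_mod + Sigma_a_other)
f = 0.679 / (0.679 + 0.0119 + 0.006)
f = 0.97431

0.97431


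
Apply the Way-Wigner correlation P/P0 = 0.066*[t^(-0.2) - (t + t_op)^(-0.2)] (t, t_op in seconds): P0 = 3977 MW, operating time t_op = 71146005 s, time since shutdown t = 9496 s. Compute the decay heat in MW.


P/P0 = 0.066 * [t^(-0.2) - (t + t_op)^(-0.2)]
P/P0 = 0.066 * [9496^(-0.2) - (9496 + 71146005)^(-0.2)]
P/P0 = 0.066 * [0.1601371 - 0.02688799] = 0.008794441
P = 3977 * 0.008794441 = 34.975 MW

34.975


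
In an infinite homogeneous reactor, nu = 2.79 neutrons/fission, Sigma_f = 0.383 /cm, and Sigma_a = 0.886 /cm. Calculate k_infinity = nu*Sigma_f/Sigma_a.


k_inf = nu * Sigma_f / Sigma_a
k_inf = 2.79 * 0.383 / 0.886
k_inf = 1.2061

1.2061


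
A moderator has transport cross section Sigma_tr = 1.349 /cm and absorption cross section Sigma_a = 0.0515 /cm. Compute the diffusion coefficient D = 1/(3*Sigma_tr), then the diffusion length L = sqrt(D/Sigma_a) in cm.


D = 1 / (3 * Sigma_tr) = 1 / (3 * 1.349) = 0.2470966 cm
L = sqrt(D / Sigma_a)
L = sqrt(0.2470966 / 0.0515)
L = 2.1904 cm

2.1904


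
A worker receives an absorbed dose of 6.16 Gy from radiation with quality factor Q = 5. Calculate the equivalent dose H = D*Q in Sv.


H = D * Q
H = 6.16 * 5
H = 30.800 Sv

30.800


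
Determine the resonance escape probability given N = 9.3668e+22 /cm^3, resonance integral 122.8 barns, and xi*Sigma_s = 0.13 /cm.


p = exp(-N * I * 1e-24 / (xi*Sigma_s))
p = exp(-9.3668e+22 * 122.8 * 1e-24 / 0.13)
p = 3.7456e-39

3.7456e-39


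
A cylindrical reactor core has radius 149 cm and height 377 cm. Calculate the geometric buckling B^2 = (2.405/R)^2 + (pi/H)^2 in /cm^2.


B^2 = (2.405/R)^2 + (pi/H)^2
B^2 = (2.405/149)^2 + (pi/377)^2
B^2 = 3.2997e-04 /cm^2

3.2997e-04


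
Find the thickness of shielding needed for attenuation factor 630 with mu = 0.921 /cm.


x = ln(factor) / mu
x = ln(630) / 0.921
x = 6.9986 cm

6.9986


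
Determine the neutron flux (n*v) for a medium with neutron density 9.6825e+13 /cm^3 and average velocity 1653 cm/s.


phi = n * v
phi = 9.6825e+13 * 1653
phi = 1.6005e+17 /cm^2/s

1.6005e+17


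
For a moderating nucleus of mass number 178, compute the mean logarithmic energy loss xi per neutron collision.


xi = 1 + (A-1)^2/(2A) * ln((A-1)/(A+1))
xi = 1 + (178-1)^2/(2*178) * ln((178-1)/(178 +1))
xi = 0.011194

0.011194


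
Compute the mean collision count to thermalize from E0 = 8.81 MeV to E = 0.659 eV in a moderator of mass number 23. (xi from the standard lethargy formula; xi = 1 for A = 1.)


xi = 1 + (A-1)^2/(2A)*ln((A-1)/(A+1)) = 0.08448899 (for A = 23)
n = ln(E0/E) / xi
n = ln(8.81e6 / 0.659) / 0.08448899
n = ln(1.336874e+07) / 0.08448899 = 194.21

194.21


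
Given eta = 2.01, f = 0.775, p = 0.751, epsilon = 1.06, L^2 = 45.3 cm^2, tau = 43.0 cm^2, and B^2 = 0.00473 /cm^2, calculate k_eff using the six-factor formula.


k_inf = eta*f*p*eps = 2.01*0.775*0.751*1.06 = 1.240062
P_TNL = 1/(1 + L^2*B^2) = 1/(1 + 45.3*0.00473) = 0.8235407
P_FNL = exp(-B^2*tau) = exp(-0.00473*43.0) = 0.8159600
k_eff = k_inf * P_TNL * P_FNL = 1.240062 * 0.8235407 * 0.8159600
k_eff = 0.83329

0.83329


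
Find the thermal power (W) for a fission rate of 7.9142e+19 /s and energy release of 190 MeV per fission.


P = fission_rate * E_MeV * 1.602e-13
P = 7.9142e+19 * 190 * 1.602e-13
P = 2.4089e+09 W

2.4089e+09


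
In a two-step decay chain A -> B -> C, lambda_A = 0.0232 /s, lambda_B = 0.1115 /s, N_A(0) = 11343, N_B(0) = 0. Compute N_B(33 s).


N_B(t) = lambda_A * N_A0 / (lambda_B - lambda_A) * [exp(-lambda_A*t) - exp(-lambda_B*t)]
exp(-0.0232*33) = 0.4650548; exp(-0.1115*33) = 0.02523559
N_B = 0.0232 * 11343 / (0.1115 - 0.0232) * (0.4650548 - 0.02523559)
N_B = 1310.8

1310.8


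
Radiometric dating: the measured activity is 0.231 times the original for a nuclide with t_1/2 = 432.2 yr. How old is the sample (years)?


lambda = ln(2) / t_half = ln(2) / 432.2 = 0.001603765 /yr
t = -ln(A/A0) / lambda
t = -ln(0.231) / 0.001603765
t = 913.69 yr

913.69


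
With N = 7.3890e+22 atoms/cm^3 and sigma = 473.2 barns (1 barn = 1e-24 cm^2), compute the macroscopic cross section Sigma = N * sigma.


Sigma = N * sigma_barns * 1e-24
Sigma = 7.3890e+22 * 473.2 * 1e-24
Sigma = 34.965 /cm

34.965


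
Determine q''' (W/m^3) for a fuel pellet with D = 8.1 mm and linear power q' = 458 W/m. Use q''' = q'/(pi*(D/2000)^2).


r = D / 2 / 1000 = 8.1 / 2 / 1000 = 0.00405 m
q''' = q' / (pi * r^2)
q''' = 458 / (pi * 0.00405^2)
q''' = 8.8880e+06 W/m^3

8.8880e+06


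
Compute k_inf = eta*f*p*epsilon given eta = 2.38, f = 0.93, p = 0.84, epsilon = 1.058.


k_inf = eta * f * p * epsilon
k_inf = 2.38 * 0.93 * 0.84 * 1.058
k_inf = 1.9671

1.9671


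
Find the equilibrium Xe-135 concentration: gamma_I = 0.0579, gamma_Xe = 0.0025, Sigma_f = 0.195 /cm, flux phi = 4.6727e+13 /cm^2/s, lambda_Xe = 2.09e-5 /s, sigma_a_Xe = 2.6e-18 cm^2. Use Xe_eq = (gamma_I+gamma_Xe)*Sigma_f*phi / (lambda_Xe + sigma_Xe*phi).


Xe_eq = (gamma_I + gamma_Xe) * Sigma_f * phi / (lambda_Xe + sigma_Xe * phi)
Numerator = (0.0579 + 0.0025) * 0.195 * 4.6727e+13 = 5.503506e+11
Denominator = 2.09e-5 + 2.6e-18 * 4.6727e+13 = 1.423902e-04
Xe_eq = 5.503506e+11 / 1.423902e-04 = 3.8651e+15 /cm^3

3.8651e+15


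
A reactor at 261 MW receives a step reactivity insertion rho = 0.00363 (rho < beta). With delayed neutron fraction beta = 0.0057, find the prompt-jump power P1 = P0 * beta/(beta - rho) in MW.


P1/P0 = beta / (beta - rho)
P1/P0 = 0.0057 / (0.0057 - 0.00363) = 2.753623
P1 = 261 * 2.753623 = 718.70 MW

718.70


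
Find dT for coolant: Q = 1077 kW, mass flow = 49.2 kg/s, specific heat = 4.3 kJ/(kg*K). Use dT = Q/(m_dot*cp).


dT = Q / (m_dot * cp)
dT = 1077 / (49.2 * 4.3)
dT = 5.0908 C

5.0908


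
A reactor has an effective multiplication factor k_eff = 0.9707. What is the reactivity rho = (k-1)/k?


rho = (k_eff - 1) / k_eff
rho = (0.9707 - 1) / 0.9707
rho = -0.030184

-0.030184


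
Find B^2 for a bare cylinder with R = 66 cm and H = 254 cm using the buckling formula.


B^2 = (2.405/R)^2 + (pi/H)^2
B^2 = (2.405/66)^2 + (pi/254)^2
B^2 = 0.0014808 /cm^2

0.0014808


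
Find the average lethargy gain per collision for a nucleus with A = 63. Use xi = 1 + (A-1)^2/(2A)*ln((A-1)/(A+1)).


xi = 1 + (A-1)^2/(2A) * ln((A-1)/(A+1))
xi = 1 + (63-1)^2/(2*63) * ln((63-1)/(63 +1))
xi = 0.031413

0.031413


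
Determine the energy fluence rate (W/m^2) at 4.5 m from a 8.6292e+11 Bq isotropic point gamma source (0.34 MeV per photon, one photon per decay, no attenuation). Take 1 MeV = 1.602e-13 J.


psi = A * E * 1.602e-13 / (4*pi*r^2)
psi = 8.6292e+11 * 0.34 * 1.602e-13 / (4*pi*4.5^2)
psi = 1.8470e-04 W/m^2

1.8470e-04


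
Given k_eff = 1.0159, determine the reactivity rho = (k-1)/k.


rho = (k_eff - 1) / k_eff
rho = (1.0159 - 1) / 1.0159
rho = 0.015651

0.015651


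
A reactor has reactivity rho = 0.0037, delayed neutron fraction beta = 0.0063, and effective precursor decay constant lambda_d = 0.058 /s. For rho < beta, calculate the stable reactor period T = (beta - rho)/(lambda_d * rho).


T = (beta - rho) / (lambda_d * rho)
T = (0.0063 - 0.0037) / (0.058 * 0.0037)
T = 12.116 s

12.116


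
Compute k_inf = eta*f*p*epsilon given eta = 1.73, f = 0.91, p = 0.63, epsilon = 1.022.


k_inf = eta * f * p * epsilon
k_inf = 1.73 * 0.91 * 0.63 * 1.022
k_inf = 1.0136

1.0136


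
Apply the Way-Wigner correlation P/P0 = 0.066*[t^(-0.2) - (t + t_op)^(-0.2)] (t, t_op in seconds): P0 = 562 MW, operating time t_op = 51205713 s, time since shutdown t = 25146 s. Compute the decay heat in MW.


P/P0 = 0.066 * [t^(-0.2) - (t + t_op)^(-0.2)]
P/P0 = 0.066 * [25146^(-0.2) - (25146 + 51205713)^(-0.2)]
P/P0 = 0.066 * [0.1317972 - 0.02871400] = 0.006803491
P = 562 * 0.006803491 = 3.8236 MW

3.8236


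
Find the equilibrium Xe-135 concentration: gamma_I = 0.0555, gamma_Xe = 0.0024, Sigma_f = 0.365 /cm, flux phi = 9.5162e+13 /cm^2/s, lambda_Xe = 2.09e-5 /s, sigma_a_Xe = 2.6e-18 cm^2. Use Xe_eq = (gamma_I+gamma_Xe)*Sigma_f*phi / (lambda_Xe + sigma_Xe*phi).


Xe_eq = (gamma_I + gamma_Xe) * Sigma_f * phi / (lambda_Xe + sigma_Xe * phi)
Numerator = (0.0555 + 0.0024) * 0.365 * 9.5162e+13 = 2.011106e+12
Denominator = 2.09e-5 + 2.6e-18 * 9.5162e+13 = 2.683212e-04
Xe_eq = 2.011106e+12 / 2.683212e-04 = 7.4951e+15 /cm^3

7.4951e+15


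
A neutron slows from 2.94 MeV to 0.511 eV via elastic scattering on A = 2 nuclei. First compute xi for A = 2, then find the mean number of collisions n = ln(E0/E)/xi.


xi = 1 + (A-1)^2/(2A)*ln((A-1)/(A+1)) = 0.7253469 (for A = 2)
n = ln(E0/E) / xi
n = ln(2.94e6 / 0.511) / 0.7253469
n = ln(5.753425e+06) / 0.7253469 = 21.459

21.459


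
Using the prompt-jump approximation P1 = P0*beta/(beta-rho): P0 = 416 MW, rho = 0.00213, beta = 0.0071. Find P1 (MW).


P1/P0 = beta / (beta - rho)
P1/P0 = 0.0071 / (0.0071 - 0.00213) = 1.428571
P1 = 416 * 1.428571 = 594.29 MW

594.29


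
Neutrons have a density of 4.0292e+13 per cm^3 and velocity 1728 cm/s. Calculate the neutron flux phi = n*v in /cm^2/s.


phi = n * v
phi = 4.0292e+13 * 1728
phi = 6.9625e+16 /cm^2/s

6.9625e+16


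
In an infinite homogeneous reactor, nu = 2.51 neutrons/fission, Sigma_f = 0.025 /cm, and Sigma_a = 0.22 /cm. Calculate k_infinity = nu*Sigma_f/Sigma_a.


k_inf = nu * Sigma_f / Sigma_a
k_inf = 2.51 * 0.025 / 0.22
k_inf = 0.28523

0.28523


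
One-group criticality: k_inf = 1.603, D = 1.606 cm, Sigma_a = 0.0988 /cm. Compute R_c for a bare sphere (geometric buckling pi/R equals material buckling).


L^2 = D / Sigma_a = 1.606 / 0.0988 = 16.25506 cm^2
B_m^2 = (k_inf - 1) / L^2 = (1.603 - 1) / 16.25506 = 0.03709614 /cm^2
For a bare sphere: B_g = pi/R, so R_c = pi / sqrt(B_m^2)
R_c = pi / sqrt(0.03709614) = 16.311 cm

16.311


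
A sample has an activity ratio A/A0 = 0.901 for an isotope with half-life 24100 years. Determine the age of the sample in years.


lambda = ln(2) / t_half = ln(2) / 24100 = 2.876129e-05 /yr
t = -ln(A/A0) / lambda
t = -ln(0.901) / 2.876129e-05
t = 3624.7 yr

3624.7


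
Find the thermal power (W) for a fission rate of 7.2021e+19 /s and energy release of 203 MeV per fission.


P = fission_rate * E_MeV * 1.602e-13
P = 7.2021e+19 * 203 * 1.602e-13
P = 2.3422e+09 W

2.3422e+09


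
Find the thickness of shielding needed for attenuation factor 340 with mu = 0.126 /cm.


x = ln(factor) / mu
x = ln(340) / 0.126
x = 46.261 cm

46.261


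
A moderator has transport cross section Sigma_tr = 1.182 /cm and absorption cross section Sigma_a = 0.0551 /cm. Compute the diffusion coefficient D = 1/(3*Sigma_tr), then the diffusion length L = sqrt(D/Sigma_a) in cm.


D = 1 / (3 * Sigma_tr) = 1 / (3 * 1.182) = 0.2820079 cm
L = sqrt(D / Sigma_a)
L = sqrt(0.2820079 / 0.0551)
L = 2.2623 cm

2.2623


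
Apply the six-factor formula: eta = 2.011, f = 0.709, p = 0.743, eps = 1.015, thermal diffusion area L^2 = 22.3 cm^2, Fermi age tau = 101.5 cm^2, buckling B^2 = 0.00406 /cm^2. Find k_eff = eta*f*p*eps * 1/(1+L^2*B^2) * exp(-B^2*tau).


k_inf = eta*f*p*eps = 2.011*0.709*0.743*1.015 = 1.075259
P_TNL = 1/(1 + L^2*B^2) = 1/(1 + 22.3*0.00406) = 0.9169786
P_FNL = exp(-B^2*tau) = exp(-0.00406*101.5) = 0.6622647
k_eff = k_inf * P_TNL * P_FNL = 1.075259 * 0.9169786 * 0.6622647
k_eff = 0.65299

0.65299


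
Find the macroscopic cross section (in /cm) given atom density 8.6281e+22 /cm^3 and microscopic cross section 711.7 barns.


Sigma = N * sigma_barns * 1e-24
Sigma = 8.6281e+22 * 711.7 * 1e-24
Sigma = 61.406 /cm

61.406


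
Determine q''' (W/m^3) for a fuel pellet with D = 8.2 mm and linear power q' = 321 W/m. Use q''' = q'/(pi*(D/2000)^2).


r = D / 2 / 1000 = 8.2 / 2 / 1000 = 0.0041 m
q''' = q' / (pi * r^2)
q''' = 321 / (pi * 0.0041^2)
q''' = 6.0784e+06 W/m^3

6.0784e+06


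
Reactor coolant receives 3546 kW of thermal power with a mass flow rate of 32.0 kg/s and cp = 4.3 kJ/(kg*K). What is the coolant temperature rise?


dT = Q / (m_dot * cp)
dT = 3546 / (32.0 * 4.3)
dT = 25.770 C

25.770


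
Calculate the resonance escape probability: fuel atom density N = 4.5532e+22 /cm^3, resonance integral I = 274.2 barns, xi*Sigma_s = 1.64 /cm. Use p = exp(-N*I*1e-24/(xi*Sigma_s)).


p = exp(-N * I * 1e-24 / (xi*Sigma_s))
p = exp(-4.5532e+22 * 274.2 * 1e-24 / 1.64)
p = 4.9412e-04

4.9412e-04


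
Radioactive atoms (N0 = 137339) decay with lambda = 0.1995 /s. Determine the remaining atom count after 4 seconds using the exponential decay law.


N = N0 * exp(-lambda * t)
N = 137339 * exp(-0.1995 * 4)
N = 61834

61834


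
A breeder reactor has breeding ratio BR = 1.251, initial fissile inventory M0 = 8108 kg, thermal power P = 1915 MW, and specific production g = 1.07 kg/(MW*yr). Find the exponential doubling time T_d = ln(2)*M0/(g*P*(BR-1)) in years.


Breeding gain G = BR - 1 = 1.251 - 1 = 0.251
Fissile production rate = g * P * G = 1.07 * 1915 * 0.251 = 514.31155 kg/yr
T_d = ln(2) * M0 / (g * P * G)
T_d = ln(2) * 8108 / 514.31155 = 10.927 yr

10.927


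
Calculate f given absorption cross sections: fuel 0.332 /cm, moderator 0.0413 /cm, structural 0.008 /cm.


f = Sigma_a_fuel / (Sigma_a_fuel + Sigma_a_mod + Sigma_a_other)
f = 0.332 / (0.332 + 0.0413 + 0.008)
f = 0.87071

0.87071


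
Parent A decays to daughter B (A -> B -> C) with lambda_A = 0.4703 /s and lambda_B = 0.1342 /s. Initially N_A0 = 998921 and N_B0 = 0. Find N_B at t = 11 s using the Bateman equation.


N_B(t) = lambda_A * N_A0 / (lambda_B - lambda_A) * [exp(-lambda_A*t) - exp(-lambda_B*t)]
exp(-0.4703*11) = 0.005665841; exp(-0.1342*11) = 0.2285044
N_B = 0.4703 * 998921 / (0.1342 - 0.4703) * (0.005665841 - 0.2285044)
N_B = 311478

311478


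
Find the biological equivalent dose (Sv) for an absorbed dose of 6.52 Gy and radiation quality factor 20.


H = D * Q
H = 6.52 * 20
H = 130.40 Sv

130.40


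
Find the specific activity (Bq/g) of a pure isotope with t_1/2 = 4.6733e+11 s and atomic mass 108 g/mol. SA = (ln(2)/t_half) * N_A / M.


lambda = ln(2) / t_half = ln(2) / 4.6733e+11 = 1.483207e-12 /s
SA = lambda * N_A / M
SA = 1.483207e-12 * 6.022e23 / 108
SA = 8.2703e+09 Bq/g

8.2703e+09


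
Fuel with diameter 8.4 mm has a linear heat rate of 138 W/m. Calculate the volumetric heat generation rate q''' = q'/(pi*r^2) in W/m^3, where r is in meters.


r = D / 2 / 1000 = 8.4 / 2 / 1000 = 0.0042 m
q''' = q' / (pi * r^2)
q''' = 138 / (pi * 0.0042^2)
q''' = 2.4902e+06 W/m^3

2.4902e+06


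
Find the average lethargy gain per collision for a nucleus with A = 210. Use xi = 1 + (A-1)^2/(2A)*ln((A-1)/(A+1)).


xi = 1 + (A-1)^2/(2A) * ln((A-1)/(A+1))
xi = 1 + (210-1)^2/(2*210) * ln((210-1)/(210 +1))
xi = 0.0094936

0.0094936
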